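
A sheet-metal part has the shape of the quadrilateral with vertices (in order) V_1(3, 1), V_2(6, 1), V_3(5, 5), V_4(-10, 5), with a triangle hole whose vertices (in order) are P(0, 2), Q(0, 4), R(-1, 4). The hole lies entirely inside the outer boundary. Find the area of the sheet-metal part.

35

Outer boundary:
Apply the shoelace (surveyor's) formula: 2A = Σ (x_i·y_{i+1} − x_{i+1}·y_i), indices taken mod 4.
Σ = (-3) + (25) + (75) + (-25) = 72
Area = |Σ|/2 = 36.
Hole:
Σ = (0) + (4) + (-2) = 2
Area = |Σ|/2 = 1.
Net area = 36 − 1 = 35.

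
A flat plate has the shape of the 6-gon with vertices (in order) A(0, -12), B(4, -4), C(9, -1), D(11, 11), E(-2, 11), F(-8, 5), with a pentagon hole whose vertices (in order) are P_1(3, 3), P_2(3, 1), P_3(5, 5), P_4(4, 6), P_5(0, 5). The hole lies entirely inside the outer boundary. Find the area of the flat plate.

Outer boundary:
Apply the shoelace (surveyor's) formula: 2A = Σ (x_i·y_{i+1} − x_{i+1}·y_i), indices taken mod 6.
Σ = (48) + (32) + (110) + (143) + (78) + (96) = 507
Area = |Σ|/2 = 253.5.
Hole:
Apply the shoelace (surveyor's) formula: 2A = Σ (x_i·y_{i+1} − x_{i+1}·y_i), indices taken mod 5.
P_1→P_2: (3)(1) − (3)(3) = -6
P_2→P_3: (3)(5) − (5)(1) = 10
P_3→P_4: (5)(6) − (4)(5) = 10
P_4→P_5: (4)(5) − (0)(6) = 20
P_5→P_1: (0)(3) − (3)(5) = -15
Σ = 19
Area = |Σ|/2 = 9.5.
Net area = 253.5 − 9.5 = 244.

244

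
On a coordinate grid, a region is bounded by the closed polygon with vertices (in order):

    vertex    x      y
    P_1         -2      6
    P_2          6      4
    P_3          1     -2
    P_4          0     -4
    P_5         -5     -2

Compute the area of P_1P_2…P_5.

P_1→P_2: (-2)(4) − (6)(6) = -44
P_2→P_3: (6)(-2) − (1)(4) = -16
P_3→P_4: (1)(-4) − (0)(-2) = -4
P_4→P_5: (0)(-2) − (-5)(-4) = -20
P_5→P_1: (-5)(6) − (-2)(-2) = -34
Σ = -118
Area = |Σ|/2 = 59.

59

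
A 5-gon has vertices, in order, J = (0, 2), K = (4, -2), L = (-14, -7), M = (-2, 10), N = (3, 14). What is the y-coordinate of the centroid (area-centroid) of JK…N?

Apply Gauss's area formula. First the cross-terms c_i = x_i·y_{i+1} − x_{i+1}·y_i:
  -8, -56, -154, -58, 6  ⇒  2A = -270, A = -135.
Then Σ (y_i + y_{i+1})·c_i = -1254, so ȳ = -1254 / (6·(-135)) = 209/135.

209/135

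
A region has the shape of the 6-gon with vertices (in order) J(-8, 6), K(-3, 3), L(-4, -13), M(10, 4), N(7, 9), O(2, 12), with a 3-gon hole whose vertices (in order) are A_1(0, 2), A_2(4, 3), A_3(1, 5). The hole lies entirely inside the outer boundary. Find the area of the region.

192

Outer boundary:
Cross-terms: -6, 51, 114, 62, 66, 108  ⇒  Σ = 395
Area = |Σ|/2 = 197.5.
Hole:
Apply the shoelace (surveyor's) formula: 2A = Σ (x_i·y_{i+1} − x_{i+1}·y_i), indices taken mod 3.
A_1→A_2: (0)(3) − (4)(2) = -8
A_2→A_3: (4)(5) − (1)(3) = 17
A_3→A_1: (1)(2) − (0)(5) = 2
Σ = 11
Area = |Σ|/2 = 5.5.
Net area = 197.5 − 5.5 = 192.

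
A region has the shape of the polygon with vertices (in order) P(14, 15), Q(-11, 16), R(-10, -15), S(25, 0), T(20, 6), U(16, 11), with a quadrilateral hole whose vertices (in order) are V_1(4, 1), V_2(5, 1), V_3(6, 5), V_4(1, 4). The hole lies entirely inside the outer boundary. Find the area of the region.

713.5

Outer boundary:
Apply the shoelace (surveyor's) formula: 2A = Σ (x_i·y_{i+1} − x_{i+1}·y_i), indices taken mod 6.
P→Q: (14)(16) − (-11)(15) = 389
Q→R: (-11)(-15) − (-10)(16) = 325
R→S: (-10)(0) − (25)(-15) = 375
S→T: (25)(6) − (20)(0) = 150
T→U: (20)(11) − (16)(6) = 124
U→P: (16)(15) − (14)(11) = 86
Σ = 1449
Area = |Σ|/2 = 724.5.
Hole:
V_1→V_2: (4)(1) − (5)(1) = -1
V_2→V_3: (5)(5) − (6)(1) = 19
V_3→V_4: (6)(4) − (1)(5) = 19
V_4→V_1: (1)(1) − (4)(4) = -15
Σ = 22
Area = |Σ|/2 = 11.
Net area = 724.5 − 11 = 713.5.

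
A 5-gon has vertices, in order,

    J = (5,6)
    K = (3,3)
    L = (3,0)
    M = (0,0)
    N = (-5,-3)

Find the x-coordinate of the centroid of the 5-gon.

Apply the shoelace (surveyor's) formula. First the cross-terms c_i = x_i·y_{i+1} − x_{i+1}·y_i:
  -3, -9, 0, 0, -15  ⇒  2A = -27, A = -13.5.
Then Σ (x_i + x_{i+1})·c_i = -78, so x̄ = -78 / (6·(-13.5)) = 26/27.

26/27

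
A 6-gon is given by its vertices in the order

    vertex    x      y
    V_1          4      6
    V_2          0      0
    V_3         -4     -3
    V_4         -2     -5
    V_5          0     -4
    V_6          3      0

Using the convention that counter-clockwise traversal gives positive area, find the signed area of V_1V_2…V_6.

Σ = (0) + (0) + (14) + (8) + (12) + (18) = 52
Signed area = Σ/2 = 26 (positive ⇒ counter-clockwise traversal).

26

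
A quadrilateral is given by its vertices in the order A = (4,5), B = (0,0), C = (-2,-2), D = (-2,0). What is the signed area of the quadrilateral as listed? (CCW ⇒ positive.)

A→B: (4)(0) − (0)(5) = 0
B→C: (0)(-2) − (-2)(0) = 0
C→D: (-2)(0) − (-2)(-2) = -4
D→A: (-2)(5) − (4)(0) = -10
Σ = -14
Signed area = Σ/2 = -7 (negative ⇒ clockwise traversal).

-7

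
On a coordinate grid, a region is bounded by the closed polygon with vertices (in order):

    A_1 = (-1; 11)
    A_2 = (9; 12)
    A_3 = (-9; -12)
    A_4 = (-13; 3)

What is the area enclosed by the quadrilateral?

Apply the shoelace (surveyor's) formula: 2A = Σ (x_i·y_{i+1} − x_{i+1}·y_i), indices taken mod 4.
Cross-terms: -111, 0, -183, -140  ⇒  Σ = -434
Area = |Σ|/2 = 217.

217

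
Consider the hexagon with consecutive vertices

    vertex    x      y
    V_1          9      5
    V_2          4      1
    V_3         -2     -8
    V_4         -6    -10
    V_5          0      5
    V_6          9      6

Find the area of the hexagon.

Apply the surveyor's formula: 2A = Σ (x_i·y_{i+1} − x_{i+1}·y_i), indices taken mod 6.
Σ = (-11) + (-30) + (-28) + (-30) + (-45) + (-9) = -153
Area = |Σ|/2 = 76.5.

76.5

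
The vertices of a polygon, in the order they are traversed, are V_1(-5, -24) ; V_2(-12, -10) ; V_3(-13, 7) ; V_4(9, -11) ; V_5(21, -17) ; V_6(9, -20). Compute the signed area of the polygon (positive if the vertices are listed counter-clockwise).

-438.5

Σ = (-238) + (-214) + (80) + (78) + (-267) + (-316) = -877
Signed area = Σ/2 = -438.5 (negative ⇒ clockwise traversal).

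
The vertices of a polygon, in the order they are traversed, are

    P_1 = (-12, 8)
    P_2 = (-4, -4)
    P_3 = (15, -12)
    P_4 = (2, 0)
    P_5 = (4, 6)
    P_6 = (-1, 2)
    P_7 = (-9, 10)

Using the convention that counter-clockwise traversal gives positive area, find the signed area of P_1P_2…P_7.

Σ = (80) + (108) + (24) + (12) + (14) + (8) + (48) = 294
Signed area = Σ/2 = 147 (positive ⇒ counter-clockwise traversal).

147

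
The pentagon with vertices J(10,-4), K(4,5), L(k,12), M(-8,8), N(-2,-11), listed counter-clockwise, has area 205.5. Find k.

-7

Write out the shoelace sum; only the two edges meeting at L involve k:
2·Area = [(4·12 − k·5) + (k·8 − (-8)·12)] + 288
       = 3·k + 432 = 411
⇒ k = -7.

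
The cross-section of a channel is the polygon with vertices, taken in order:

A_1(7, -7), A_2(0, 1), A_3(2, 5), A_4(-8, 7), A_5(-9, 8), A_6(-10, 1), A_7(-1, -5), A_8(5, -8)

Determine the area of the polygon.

117

A_1→A_2: (7)(1) − (0)(-7) = 7
A_2→A_3: (0)(5) − (2)(1) = -2
A_3→A_4: (2)(7) − (-8)(5) = 54
A_4→A_5: (-8)(8) − (-9)(7) = -1
A_5→A_6: (-9)(1) − (-10)(8) = 71
A_6→A_7: (-10)(-5) − (-1)(1) = 51
A_7→A_8: (-1)(-8) − (5)(-5) = 33
A_8→A_1: (5)(-7) − (7)(-8) = 21
Σ = 234
Area = |Σ|/2 = 117.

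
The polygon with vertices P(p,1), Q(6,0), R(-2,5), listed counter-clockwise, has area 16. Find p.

-2

The doubled signed area Σ (x_i y_{i+1} − x_{i+1} y_i) is linear in p.
With p=0 it equals 22; the coefficient of p is -5 (from the two edges through P).
So -5·p + 22 = 2·16 = 32 ⇒ p = -2.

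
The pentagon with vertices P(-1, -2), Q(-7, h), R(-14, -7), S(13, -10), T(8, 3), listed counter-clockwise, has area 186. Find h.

0

Write out the shoelace sum; only the two edges meeting at Q involve h:
2·Area = [((-1)·h − (-7)·(-2)) + ((-7)·(-7) − (-14)·h)] + 337
       = 13·h + 372 = 372
⇒ h = 0.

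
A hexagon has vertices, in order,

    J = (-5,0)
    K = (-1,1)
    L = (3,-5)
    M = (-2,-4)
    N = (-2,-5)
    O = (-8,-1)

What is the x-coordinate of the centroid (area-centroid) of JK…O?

-449/198

Apply Gauss's area formula. First the cross-terms c_i = x_i·y_{i+1} − x_{i+1}·y_i:
  -5, 2, -22, 2, -38, -5  ⇒  2A = -66, A = -33.
Then Σ (x_i + x_{i+1})·c_i = 449, so x̄ = 449 / (6·(-33)) = -449/198.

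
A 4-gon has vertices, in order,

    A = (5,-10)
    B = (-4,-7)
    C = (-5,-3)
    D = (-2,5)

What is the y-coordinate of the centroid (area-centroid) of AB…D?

-734/201

Apply the shoelace formula. First the cross-terms c_i = x_i·y_{i+1} − x_{i+1}·y_i:
  -75, -23, -31, -5  ⇒  2A = -134, A = -67.
Then Σ (y_i + y_{i+1})·c_i = 1468, so ȳ = 1468 / (6·(-67)) = -734/201.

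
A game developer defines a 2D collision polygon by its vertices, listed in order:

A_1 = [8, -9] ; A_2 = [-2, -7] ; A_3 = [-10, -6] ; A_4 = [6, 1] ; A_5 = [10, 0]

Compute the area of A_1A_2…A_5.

Σ = (-74) + (-58) + (26) + (-10) + (-90) = -206
Area = |Σ|/2 = 103.

103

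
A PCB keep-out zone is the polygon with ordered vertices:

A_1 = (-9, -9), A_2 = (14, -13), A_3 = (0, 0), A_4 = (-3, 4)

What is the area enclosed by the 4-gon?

153

Apply the shoelace (surveyor's) formula: 2A = Σ (x_i·y_{i+1} − x_{i+1}·y_i), indices taken mod 4.
Σ = (243) + (0) + (0) + (63) = 306
Area = |Σ|/2 = 153.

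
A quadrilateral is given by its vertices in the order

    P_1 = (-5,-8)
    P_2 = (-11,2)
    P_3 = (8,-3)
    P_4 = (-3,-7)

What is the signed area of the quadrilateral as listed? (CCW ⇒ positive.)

Apply the surveyor's formula: 2A = Σ (x_i·y_{i+1} − x_{i+1}·y_i), indices taken mod 4.
P_1→P_2: (-5)(2) − (-11)(-8) = -98
P_2→P_3: (-11)(-3) − (8)(2) = 17
P_3→P_4: (8)(-7) − (-3)(-3) = -65
P_4→P_1: (-3)(-8) − (-5)(-7) = -11
Σ = -157
Signed area = Σ/2 = -78.5 (negative ⇒ clockwise traversal).

-78.5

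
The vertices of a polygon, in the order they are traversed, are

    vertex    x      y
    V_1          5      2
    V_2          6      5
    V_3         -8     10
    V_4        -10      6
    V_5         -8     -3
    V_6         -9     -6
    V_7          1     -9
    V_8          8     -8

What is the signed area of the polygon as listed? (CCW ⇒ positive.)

Apply Gauss's area formula: 2A = Σ (x_i·y_{i+1} − x_{i+1}·y_i), indices taken mod 8.
V_1→V_2: (5)(5) − (6)(2) = 13
V_2→V_3: (6)(10) − (-8)(5) = 100
V_3→V_4: (-8)(6) − (-10)(10) = 52
V_4→V_5: (-10)(-3) − (-8)(6) = 78
V_5→V_6: (-8)(-6) − (-9)(-3) = 21
V_6→V_7: (-9)(-9) − (1)(-6) = 87
V_7→V_8: (1)(-8) − (8)(-9) = 64
V_8→V_1: (8)(2) − (5)(-8) = 56
Σ = 471
Signed area = Σ/2 = 235.5 (positive ⇒ counter-clockwise traversal).

235.5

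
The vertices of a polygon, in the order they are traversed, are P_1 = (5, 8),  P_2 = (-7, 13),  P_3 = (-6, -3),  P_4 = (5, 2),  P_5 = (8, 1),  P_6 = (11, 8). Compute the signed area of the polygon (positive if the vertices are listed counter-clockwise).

P_1→P_2: (5)(13) − (-7)(8) = 121
P_2→P_3: (-7)(-3) − (-6)(13) = 99
P_3→P_4: (-6)(2) − (5)(-3) = 3
P_4→P_5: (5)(1) − (8)(2) = -11
P_5→P_6: (8)(8) − (11)(1) = 53
P_6→P_1: (11)(8) − (5)(8) = 48
Σ = 313
Signed area = Σ/2 = 156.5 (positive ⇒ counter-clockwise traversal).

156.5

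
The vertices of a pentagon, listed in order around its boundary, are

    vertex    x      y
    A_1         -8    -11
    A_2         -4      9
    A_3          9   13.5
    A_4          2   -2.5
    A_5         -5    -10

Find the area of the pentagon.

Apply Gauss's area formula: 2A = Σ (x_i·y_{i+1} − x_{i+1}·y_i), indices taken mod 5.
A_1→A_2: (-8)(9) − (-4)(-11) = -116
A_2→A_3: (-4)(13.5) − (9)(9) = -135
A_3→A_4: (9)(-2.5) − (2)(13.5) = -49.5
A_4→A_5: (2)(-10) − (-5)(-2.5) = -32.5
A_5→A_1: (-5)(-11) − (-8)(-10) = -25
Σ = -358
Area = |Σ|/2 = 179.

179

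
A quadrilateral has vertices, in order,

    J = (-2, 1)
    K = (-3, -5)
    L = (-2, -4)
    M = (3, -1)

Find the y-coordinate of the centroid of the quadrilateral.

-14/9

Apply Gauss's area formula. First the cross-terms c_i = x_i·y_{i+1} − x_{i+1}·y_i:
  13, 2, 14, 1  ⇒  2A = 30, A = 15.
Then Σ (y_i + y_{i+1})·c_i = -140, so ȳ = -140 / (6·15) = -14/9.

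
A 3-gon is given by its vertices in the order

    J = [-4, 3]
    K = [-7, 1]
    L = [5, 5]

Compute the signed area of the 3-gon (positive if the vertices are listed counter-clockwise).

Σ = (17) + (-40) + (35) = 12
Signed area = Σ/2 = 6 (positive ⇒ counter-clockwise traversal).

6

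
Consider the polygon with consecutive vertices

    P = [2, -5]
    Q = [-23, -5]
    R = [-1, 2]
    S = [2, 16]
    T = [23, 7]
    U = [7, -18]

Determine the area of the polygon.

506

Apply the shoelace (surveyor's) formula: 2A = Σ (x_i·y_{i+1} − x_{i+1}·y_i), indices taken mod 6.
Cross-terms: -125, -51, -20, -354, -463, 1  ⇒  Σ = -1012
Area = |Σ|/2 = 506.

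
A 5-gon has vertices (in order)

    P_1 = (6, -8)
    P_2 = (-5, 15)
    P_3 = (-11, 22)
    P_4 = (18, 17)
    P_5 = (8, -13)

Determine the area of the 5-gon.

Σ = (50) + (55) + (-583) + (-370) + (14) = -834
Area = |Σ|/2 = 417.

417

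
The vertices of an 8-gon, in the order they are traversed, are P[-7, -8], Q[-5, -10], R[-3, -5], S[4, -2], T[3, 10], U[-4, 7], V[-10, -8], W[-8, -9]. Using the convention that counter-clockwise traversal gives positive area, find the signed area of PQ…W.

P→Q: (-7)(-10) − (-5)(-8) = 30
Q→R: (-5)(-5) − (-3)(-10) = -5
R→S: (-3)(-2) − (4)(-5) = 26
S→T: (4)(10) − (3)(-2) = 46
T→U: (3)(7) − (-4)(10) = 61
U→V: (-4)(-8) − (-10)(7) = 102
V→W: (-10)(-9) − (-8)(-8) = 26
W→P: (-8)(-8) − (-7)(-9) = 1
Σ = 287
Signed area = Σ/2 = 143.5 (positive ⇒ counter-clockwise traversal).

143.5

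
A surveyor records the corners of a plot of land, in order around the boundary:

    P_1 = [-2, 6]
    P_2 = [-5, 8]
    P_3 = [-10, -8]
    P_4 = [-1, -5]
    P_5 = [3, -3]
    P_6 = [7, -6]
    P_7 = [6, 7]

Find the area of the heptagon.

166

Apply the surveyor's formula: 2A = Σ (x_i·y_{i+1} − x_{i+1}·y_i), indices taken mod 7.
P_1→P_2: (-2)(8) − (-5)(6) = 14
P_2→P_3: (-5)(-8) − (-10)(8) = 120
P_3→P_4: (-10)(-5) − (-1)(-8) = 42
P_4→P_5: (-1)(-3) − (3)(-5) = 18
P_5→P_6: (3)(-6) − (7)(-3) = 3
P_6→P_7: (7)(7) − (6)(-6) = 85
P_7→P_1: (6)(6) − (-2)(7) = 50
Σ = 332
Area = |Σ|/2 = 166.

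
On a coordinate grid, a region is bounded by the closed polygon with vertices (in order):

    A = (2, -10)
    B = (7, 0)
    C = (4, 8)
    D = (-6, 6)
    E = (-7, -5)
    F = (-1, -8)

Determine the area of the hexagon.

A→B: (2)(0) − (7)(-10) = 70
B→C: (7)(8) − (4)(0) = 56
C→D: (4)(6) − (-6)(8) = 72
D→E: (-6)(-5) − (-7)(6) = 72
E→F: (-7)(-8) − (-1)(-5) = 51
F→A: (-1)(-10) − (2)(-8) = 26
Σ = 347
Area = |Σ|/2 = 173.5.

173.5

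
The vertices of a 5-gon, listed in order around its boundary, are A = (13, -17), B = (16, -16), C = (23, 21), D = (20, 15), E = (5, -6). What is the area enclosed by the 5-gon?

245.5

Apply the shoelace formula: 2A = Σ (x_i·y_{i+1} − x_{i+1}·y_i), indices taken mod 5.
A→B: (13)(-16) − (16)(-17) = 64
B→C: (16)(21) − (23)(-16) = 704
C→D: (23)(15) − (20)(21) = -75
D→E: (20)(-6) − (5)(15) = -195
E→A: (5)(-17) − (13)(-6) = -7
Σ = 491
Area = |Σ|/2 = 245.5.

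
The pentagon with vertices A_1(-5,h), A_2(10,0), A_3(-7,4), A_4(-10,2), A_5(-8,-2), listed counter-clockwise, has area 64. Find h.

-2

Write out the shoelace sum; only the two edges meeting at A_1 involve h:
2·Area = [((-8)·h − (-5)·(-2)) + ((-5)·0 − 10·h)] + 102
       = -18·h + 92 = 128
⇒ h = -2.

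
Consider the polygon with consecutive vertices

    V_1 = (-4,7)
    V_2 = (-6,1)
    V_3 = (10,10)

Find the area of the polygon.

Σ = (38) + (-70) + (110) = 78
Area = |Σ|/2 = 39.

39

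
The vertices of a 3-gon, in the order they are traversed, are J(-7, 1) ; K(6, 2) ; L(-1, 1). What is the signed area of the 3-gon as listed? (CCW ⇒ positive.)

-3

J→K: (-7)(2) − (6)(1) = -20
K→L: (6)(1) − (-1)(2) = 8
L→J: (-1)(1) − (-7)(1) = 6
Σ = -6
Signed area = Σ/2 = -3 (negative ⇒ clockwise traversal).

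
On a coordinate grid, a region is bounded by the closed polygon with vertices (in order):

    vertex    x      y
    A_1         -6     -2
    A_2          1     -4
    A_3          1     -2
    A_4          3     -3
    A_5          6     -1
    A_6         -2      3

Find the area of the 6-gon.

Apply the shoelace (surveyor's) formula: 2A = Σ (x_i·y_{i+1} − x_{i+1}·y_i), indices taken mod 6.
Cross-terms: 26, 2, 3, 15, 16, 22  ⇒  Σ = 84
Area = |Σ|/2 = 42.

42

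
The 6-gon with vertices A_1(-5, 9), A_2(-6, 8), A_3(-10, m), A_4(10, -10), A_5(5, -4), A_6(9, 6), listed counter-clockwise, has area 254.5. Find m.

The doubled signed area Σ (x_i y_{i+1} − x_{i+1} y_i) is linear in m.
With m=0 it equals 381; the coefficient of m is -16 (from the two edges through A_3).
So -16·m + 381 = 2·254.5 = 509 ⇒ m = -8.

-8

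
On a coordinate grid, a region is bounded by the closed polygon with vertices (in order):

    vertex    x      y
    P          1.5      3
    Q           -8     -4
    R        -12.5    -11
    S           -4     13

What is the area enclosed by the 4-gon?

Apply the shoelace formula: 2A = Σ (x_i·y_{i+1} − x_{i+1}·y_i), indices taken mod 4.
Cross-terms: 18, 38, -206.5, -31.5  ⇒  Σ = -182
Area = |Σ|/2 = 91.

91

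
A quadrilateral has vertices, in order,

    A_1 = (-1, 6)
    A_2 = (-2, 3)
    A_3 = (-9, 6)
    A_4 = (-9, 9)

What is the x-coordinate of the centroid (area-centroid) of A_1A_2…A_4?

-31/6

Apply Gauss's area formula. First the cross-terms c_i = x_i·y_{i+1} − x_{i+1}·y_i:
  9, 15, -27, -45  ⇒  2A = -48, A = -24.
Then Σ (x_i + x_{i+1})·c_i = 744, so x̄ = 744 / (6·(-24)) = -31/6.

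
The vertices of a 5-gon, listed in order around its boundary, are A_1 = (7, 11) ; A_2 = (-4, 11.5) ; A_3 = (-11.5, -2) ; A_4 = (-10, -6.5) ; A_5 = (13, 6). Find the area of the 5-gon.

222.5

A_1→A_2: (7)(11.5) − (-4)(11) = 124.5
A_2→A_3: (-4)(-2) − (-11.5)(11.5) = 140.25
A_3→A_4: (-11.5)(-6.5) − (-10)(-2) = 54.75
A_4→A_5: (-10)(6) − (13)(-6.5) = 24.5
A_5→A_1: (13)(11) − (7)(6) = 101
Σ = 445
Area = |Σ|/2 = 222.5.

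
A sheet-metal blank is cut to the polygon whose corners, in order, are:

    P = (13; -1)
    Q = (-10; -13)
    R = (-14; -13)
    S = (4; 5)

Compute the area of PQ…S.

Apply the surveyor's formula: 2A = Σ (x_i·y_{i+1} − x_{i+1}·y_i), indices taken mod 4.
Cross-terms: -179, -52, -18, -69  ⇒  Σ = -318
Area = |Σ|/2 = 159.

159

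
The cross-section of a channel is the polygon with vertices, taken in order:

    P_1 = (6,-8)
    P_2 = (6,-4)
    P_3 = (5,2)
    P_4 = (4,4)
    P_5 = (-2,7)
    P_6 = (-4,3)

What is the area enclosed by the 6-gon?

70

Cross-terms: 24, 32, 12, 36, 22, 14  ⇒  Σ = 140
Area = |Σ|/2 = 70.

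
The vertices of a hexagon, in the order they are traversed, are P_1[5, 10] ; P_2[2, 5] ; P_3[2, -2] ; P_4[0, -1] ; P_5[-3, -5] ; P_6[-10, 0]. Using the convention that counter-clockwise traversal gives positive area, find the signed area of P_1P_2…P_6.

-82

Σ = (5) + (-14) + (-2) + (-3) + (-50) + (-100) = -164
Signed area = Σ/2 = -82 (negative ⇒ clockwise traversal).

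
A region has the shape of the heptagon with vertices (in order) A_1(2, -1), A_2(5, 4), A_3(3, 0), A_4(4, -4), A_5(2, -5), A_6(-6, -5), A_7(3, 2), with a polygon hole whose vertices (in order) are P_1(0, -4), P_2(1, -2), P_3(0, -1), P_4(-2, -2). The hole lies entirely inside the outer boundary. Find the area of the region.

Outer boundary:
Σ = (13) + (-12) + (-12) + (-12) + (-40) + (3) + (-7) = -67
Area = |Σ|/2 = 33.5.
Hole:
Σ = (4) + (-1) + (-2) + (8) = 9
Area = |Σ|/2 = 4.5.
Net area = 33.5 − 4.5 = 29.

29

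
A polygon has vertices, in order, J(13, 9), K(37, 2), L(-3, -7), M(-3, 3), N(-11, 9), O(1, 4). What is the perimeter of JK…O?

|JK| = √((24)² + (-7)²) = √625 = 25
|KL| = √((-40)² + (-9)²) = √1681 = 41
|LM| = √((0)² + (10)²) = √100 = 10
|MN| = √((-8)² + (6)²) = √100 = 10
|NO| = √((12)² + (-5)²) = √169 = 13
|OJ| = √((12)² + (5)²) = √169 = 13
Perimeter = 25 + 41 + 10 + 10 + 13 + 13 = 112.

112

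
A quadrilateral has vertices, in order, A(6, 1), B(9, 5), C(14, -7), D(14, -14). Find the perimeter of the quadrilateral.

42

|AB| = √((3)² + (4)²) = √25 = 5
|BC| = √((5)² + (-12)²) = √169 = 13
|CD| = √((0)² + (-7)²) = √49 = 7
|DA| = √((-8)² + (15)²) = √289 = 17
Perimeter = 5 + 13 + 7 + 17 = 42.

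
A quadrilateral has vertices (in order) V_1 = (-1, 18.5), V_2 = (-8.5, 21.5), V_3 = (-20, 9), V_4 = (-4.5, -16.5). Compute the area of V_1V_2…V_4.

Apply the shoelace formula: 2A = Σ (x_i·y_{i+1} − x_{i+1}·y_i), indices taken mod 4.
V_1→V_2: (-1)(21.5) − (-8.5)(18.5) = 135.75
V_2→V_3: (-8.5)(9) − (-20)(21.5) = 353.5
V_3→V_4: (-20)(-16.5) − (-4.5)(9) = 370.5
V_4→V_1: (-4.5)(18.5) − (-1)(-16.5) = -99.75
Σ = 760
Area = |Σ|/2 = 380.

380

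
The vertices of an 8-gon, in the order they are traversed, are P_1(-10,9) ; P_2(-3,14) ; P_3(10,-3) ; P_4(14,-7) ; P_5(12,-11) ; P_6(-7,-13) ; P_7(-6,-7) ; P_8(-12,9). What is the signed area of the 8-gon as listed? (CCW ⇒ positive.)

-380

Σ = (-113) + (-131) + (-28) + (-70) + (-233) + (-29) + (-138) + (-18) = -760
Signed area = Σ/2 = -380 (negative ⇒ clockwise traversal).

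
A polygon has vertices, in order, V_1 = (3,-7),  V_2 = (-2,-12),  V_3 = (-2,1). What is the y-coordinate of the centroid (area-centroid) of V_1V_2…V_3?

-6

Apply the shoelace (surveyor's) formula. First the cross-terms c_i = x_i·y_{i+1} − x_{i+1}·y_i:
  -50, -26, 11  ⇒  2A = -65, A = -32.5.
Then Σ (y_i + y_{i+1})·c_i = 1170, so ȳ = 1170 / (6·(-32.5)) = -6.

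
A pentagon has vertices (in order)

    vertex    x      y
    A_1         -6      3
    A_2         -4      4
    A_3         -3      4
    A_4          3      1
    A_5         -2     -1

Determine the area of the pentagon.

22

Σ = (-12) + (-4) + (-15) + (-1) + (-12) = -44
Area = |Σ|/2 = 22.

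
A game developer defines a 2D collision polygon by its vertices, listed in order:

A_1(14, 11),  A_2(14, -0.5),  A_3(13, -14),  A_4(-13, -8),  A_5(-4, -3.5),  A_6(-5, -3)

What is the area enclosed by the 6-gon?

320.75

Apply the shoelace formula: 2A = Σ (x_i·y_{i+1} − x_{i+1}·y_i), indices taken mod 6.
A_1→A_2: (14)(-0.5) − (14)(11) = -161
A_2→A_3: (14)(-14) − (13)(-0.5) = -189.5
A_3→A_4: (13)(-8) − (-13)(-14) = -286
A_4→A_5: (-13)(-3.5) − (-4)(-8) = 13.5
A_5→A_6: (-4)(-3) − (-5)(-3.5) = -5.5
A_6→A_1: (-5)(11) − (14)(-3) = -13
Σ = -641.5
Area = |Σ|/2 = 320.75.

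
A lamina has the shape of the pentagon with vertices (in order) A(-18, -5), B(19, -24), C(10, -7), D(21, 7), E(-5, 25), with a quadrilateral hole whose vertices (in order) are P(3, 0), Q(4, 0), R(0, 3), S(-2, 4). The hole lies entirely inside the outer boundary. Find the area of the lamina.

Outer boundary:
Cross-terms: 527, 107, 217, 560, 475  ⇒  Σ = 1886
Area = |Σ|/2 = 943.
Hole:
Apply Gauss's area formula: 2A = Σ (x_i·y_{i+1} − x_{i+1}·y_i), indices taken mod 4.
Σ = (0) + (12) + (6) + (-12) = 6
Area = |Σ|/2 = 3.
Net area = 943 − 3 = 940.

940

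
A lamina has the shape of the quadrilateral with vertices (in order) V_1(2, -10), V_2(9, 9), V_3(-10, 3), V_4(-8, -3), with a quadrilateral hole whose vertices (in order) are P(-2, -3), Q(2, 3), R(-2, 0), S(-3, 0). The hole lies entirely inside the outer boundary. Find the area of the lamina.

175

Outer boundary:
Apply Gauss's area formula: 2A = Σ (x_i·y_{i+1} − x_{i+1}·y_i), indices taken mod 4.
V_1→V_2: (2)(9) − (9)(-10) = 108
V_2→V_3: (9)(3) − (-10)(9) = 117
V_3→V_4: (-10)(-3) − (-8)(3) = 54
V_4→V_1: (-8)(-10) − (2)(-3) = 86
Σ = 365
Area = |Σ|/2 = 182.5.
Hole:
Apply the shoelace formula: 2A = Σ (x_i·y_{i+1} − x_{i+1}·y_i), indices taken mod 4.
P→Q: (-2)(3) − (2)(-3) = 0
Q→R: (2)(0) − (-2)(3) = 6
R→S: (-2)(0) − (-3)(0) = 0
S→P: (-3)(-3) − (-2)(0) = 9
Σ = 15
Area = |Σ|/2 = 7.5.
Net area = 182.5 − 7.5 = 175.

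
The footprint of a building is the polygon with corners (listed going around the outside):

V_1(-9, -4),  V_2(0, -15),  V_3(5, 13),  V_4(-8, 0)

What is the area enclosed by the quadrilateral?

173

Cross-terms: 135, 75, 104, 32  ⇒  Σ = 346
Area = |Σ|/2 = 173.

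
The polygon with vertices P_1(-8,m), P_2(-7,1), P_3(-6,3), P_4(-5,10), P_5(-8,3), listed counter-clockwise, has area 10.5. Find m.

0

Write out the shoelace sum; only the two edges meeting at P_1 involve m:
2·Area = [((-8)·m − (-8)·3) + ((-8)·1 − (-7)·m)] + 5
       = -1·m + 21 = 21
⇒ m = 0.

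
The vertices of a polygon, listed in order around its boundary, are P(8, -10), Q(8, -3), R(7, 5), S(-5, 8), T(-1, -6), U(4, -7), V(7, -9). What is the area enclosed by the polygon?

141

P→Q: (8)(-3) − (8)(-10) = 56
Q→R: (8)(5) − (7)(-3) = 61
R→S: (7)(8) − (-5)(5) = 81
S→T: (-5)(-6) − (-1)(8) = 38
T→U: (-1)(-7) − (4)(-6) = 31
U→V: (4)(-9) − (7)(-7) = 13
V→P: (7)(-10) − (8)(-9) = 2
Σ = 282
Area = |Σ|/2 = 141.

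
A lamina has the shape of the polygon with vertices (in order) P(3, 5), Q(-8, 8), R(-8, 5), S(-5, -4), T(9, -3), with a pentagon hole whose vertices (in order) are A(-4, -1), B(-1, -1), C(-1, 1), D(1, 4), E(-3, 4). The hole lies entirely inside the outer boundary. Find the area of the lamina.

109.5

Outer boundary:
Σ = (64) + (24) + (57) + (51) + (54) = 250
Area = |Σ|/2 = 125.
Hole:
Apply the shoelace formula: 2A = Σ (x_i·y_{i+1} − x_{i+1}·y_i), indices taken mod 5.
Σ = (3) + (-2) + (-5) + (16) + (19) = 31
Area = |Σ|/2 = 15.5.
Net area = 125 − 15.5 = 109.5.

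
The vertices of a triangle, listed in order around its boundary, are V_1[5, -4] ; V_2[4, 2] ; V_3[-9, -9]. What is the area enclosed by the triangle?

44.5

Apply the shoelace (surveyor's) formula: 2A = Σ (x_i·y_{i+1} − x_{i+1}·y_i), indices taken mod 3.
V_1→V_2: (5)(2) − (4)(-4) = 26
V_2→V_3: (4)(-9) − (-9)(2) = -18
V_3→V_1: (-9)(-4) − (5)(-9) = 81
Σ = 89
Area = |Σ|/2 = 44.5.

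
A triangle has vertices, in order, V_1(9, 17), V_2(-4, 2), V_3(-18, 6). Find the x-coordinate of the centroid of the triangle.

Apply the shoelace (surveyor's) formula. First the cross-terms c_i = x_i·y_{i+1} − x_{i+1}·y_i:
  86, 12, -360  ⇒  2A = -262, A = -131.
Then Σ (x_i + x_{i+1})·c_i = 3406, so x̄ = 3406 / (6·(-131)) = -13/3.

-13/3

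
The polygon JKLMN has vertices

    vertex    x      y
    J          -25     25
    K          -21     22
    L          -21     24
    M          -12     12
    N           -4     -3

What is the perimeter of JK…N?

74

|JK| = √((4)² + (-3)²) = √25 = 5
|KL| = √((0)² + (2)²) = √4 = 2
|LM| = √((9)² + (-12)²) = √225 = 15
|MN| = √((8)² + (-15)²) = √289 = 17
|NJ| = √((-21)² + (28)²) = √1225 = 35
Perimeter = 5 + 2 + 15 + 17 + 35 = 74.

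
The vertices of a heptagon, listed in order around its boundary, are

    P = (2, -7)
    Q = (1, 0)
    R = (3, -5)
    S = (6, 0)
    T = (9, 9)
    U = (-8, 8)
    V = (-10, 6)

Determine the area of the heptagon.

Apply the shoelace (surveyor's) formula: 2A = Σ (x_i·y_{i+1} − x_{i+1}·y_i), indices taken mod 7.
Cross-terms: 7, -5, 30, 54, 144, 32, 58  ⇒  Σ = 320
Area = |Σ|/2 = 160.

160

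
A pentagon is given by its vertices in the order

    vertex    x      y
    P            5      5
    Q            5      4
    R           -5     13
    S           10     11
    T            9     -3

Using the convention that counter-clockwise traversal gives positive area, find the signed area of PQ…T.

Apply Gauss's area formula: 2A = Σ (x_i·y_{i+1} − x_{i+1}·y_i), indices taken mod 5.
Cross-terms: -5, 85, -185, -129, 60  ⇒  Σ = -174
Signed area = Σ/2 = -87 (negative ⇒ clockwise traversal).

-87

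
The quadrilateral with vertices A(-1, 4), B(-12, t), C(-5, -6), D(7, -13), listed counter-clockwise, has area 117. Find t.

Write out the shoelace sum; only the two edges meeting at B involve t:
2·Area = [((-1)·t − (-12)·4) + ((-12)·(-6) − (-5)·t)] + 122
       = 4·t + 242 = 234
⇒ t = -2.

-2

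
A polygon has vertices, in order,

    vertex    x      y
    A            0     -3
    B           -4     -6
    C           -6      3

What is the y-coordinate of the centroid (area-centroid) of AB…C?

Apply the shoelace (surveyor's) formula. First the cross-terms c_i = x_i·y_{i+1} − x_{i+1}·y_i:
  -12, -48, 18  ⇒  2A = -42, A = -21.
Then Σ (y_i + y_{i+1})·c_i = 252, so ȳ = 252 / (6·(-21)) = -2.

-2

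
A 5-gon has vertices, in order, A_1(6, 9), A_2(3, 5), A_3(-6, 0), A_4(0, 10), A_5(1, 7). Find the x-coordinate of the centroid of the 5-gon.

-4/15

Apply the shoelace formula. First the cross-terms c_i = x_i·y_{i+1} − x_{i+1}·y_i:
  3, 30, -60, -10, -33  ⇒  2A = -70, A = -35.
Then Σ (x_i + x_{i+1})·c_i = 56, so x̄ = 56 / (6·(-35)) = -4/15.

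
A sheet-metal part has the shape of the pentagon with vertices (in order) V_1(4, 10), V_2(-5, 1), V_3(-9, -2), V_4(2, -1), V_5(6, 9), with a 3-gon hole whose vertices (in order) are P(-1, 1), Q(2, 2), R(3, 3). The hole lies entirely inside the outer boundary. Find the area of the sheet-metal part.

Outer boundary:
Cross-terms: 54, 19, 13, 24, 24  ⇒  Σ = 134
Area = |Σ|/2 = 67.
Hole:
Apply the surveyor's formula: 2A = Σ (x_i·y_{i+1} − x_{i+1}·y_i), indices taken mod 3.
Σ = (-4) + (0) + (6) = 2
Area = |Σ|/2 = 1.
Net area = 67 − 1 = 66.

66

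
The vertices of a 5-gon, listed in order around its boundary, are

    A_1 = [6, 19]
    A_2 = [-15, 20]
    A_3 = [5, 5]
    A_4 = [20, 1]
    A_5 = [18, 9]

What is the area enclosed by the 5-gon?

292.5

Apply Gauss's area formula: 2A = Σ (x_i·y_{i+1} − x_{i+1}·y_i), indices taken mod 5.
Cross-terms: 405, -175, -95, 162, 288  ⇒  Σ = 585
Area = |Σ|/2 = 292.5.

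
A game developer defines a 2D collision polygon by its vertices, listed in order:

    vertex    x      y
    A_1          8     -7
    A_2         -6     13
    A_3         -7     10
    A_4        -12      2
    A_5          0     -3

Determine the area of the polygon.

Apply the shoelace formula: 2A = Σ (x_i·y_{i+1} − x_{i+1}·y_i), indices taken mod 5.
A_1→A_2: (8)(13) − (-6)(-7) = 62
A_2→A_3: (-6)(10) − (-7)(13) = 31
A_3→A_4: (-7)(2) − (-12)(10) = 106
A_4→A_5: (-12)(-3) − (0)(2) = 36
A_5→A_1: (0)(-7) − (8)(-3) = 24
Σ = 259
Area = |Σ|/2 = 129.5.

129.5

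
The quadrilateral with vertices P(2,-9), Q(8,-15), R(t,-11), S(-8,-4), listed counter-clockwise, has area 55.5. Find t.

15

Write out the shoelace sum; only the two edges meeting at R involve t:
2·Area = [(8·(-11) − t·(-15)) + (t·(-4) − (-8)·(-11))] + 122
       = 11·t + -54 = 111
⇒ t = 15.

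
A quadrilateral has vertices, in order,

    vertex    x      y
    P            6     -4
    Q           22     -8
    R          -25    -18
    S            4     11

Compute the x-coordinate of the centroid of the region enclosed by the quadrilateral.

-73/29

Apply the shoelace (surveyor's) formula. First the cross-terms c_i = x_i·y_{i+1} − x_{i+1}·y_i:
  40, -596, -203, -82  ⇒  2A = -841, A = -420.5.
Then Σ (x_i + x_{i+1})·c_i = 6351, so x̄ = 6351 / (6·(-420.5)) = -73/29.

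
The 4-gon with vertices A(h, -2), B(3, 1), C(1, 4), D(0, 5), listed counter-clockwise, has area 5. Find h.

3

Write out the shoelace sum; only the two edges meeting at A involve h:
2·Area = [(0·(-2) − h·5) + (h·1 − 3·(-2))] + 16
       = -4·h + 22 = 10
⇒ h = 3.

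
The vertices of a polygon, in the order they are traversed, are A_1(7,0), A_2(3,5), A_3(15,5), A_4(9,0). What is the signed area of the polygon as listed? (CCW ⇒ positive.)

Apply the shoelace formula: 2A = Σ (x_i·y_{i+1} − x_{i+1}·y_i), indices taken mod 4.
Cross-terms: 35, -60, -45, 0  ⇒  Σ = -70
Signed area = Σ/2 = -35 (negative ⇒ clockwise traversal).

-35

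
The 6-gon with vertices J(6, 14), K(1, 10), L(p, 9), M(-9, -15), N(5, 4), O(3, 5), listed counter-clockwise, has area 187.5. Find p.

-7

Write out the shoelace sum; only the two edges meeting at L involve p:
2·Area = [(1·9 − p·10) + (p·(-15) − (-9)·9)] + 110
       = -25·p + 200 = 375
⇒ p = -7.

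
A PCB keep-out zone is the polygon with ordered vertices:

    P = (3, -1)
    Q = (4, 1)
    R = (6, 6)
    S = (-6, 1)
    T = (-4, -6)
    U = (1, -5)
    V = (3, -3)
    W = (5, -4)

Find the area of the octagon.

77.5

Apply the shoelace (surveyor's) formula: 2A = Σ (x_i·y_{i+1} − x_{i+1}·y_i), indices taken mod 8.
Cross-terms: 7, 18, 42, 40, 26, 12, 3, 7  ⇒  Σ = 155
Area = |Σ|/2 = 77.5.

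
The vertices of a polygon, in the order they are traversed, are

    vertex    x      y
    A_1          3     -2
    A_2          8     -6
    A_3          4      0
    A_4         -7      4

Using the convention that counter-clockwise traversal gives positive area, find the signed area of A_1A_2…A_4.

Σ = (-2) + (24) + (16) + (2) = 40
Signed area = Σ/2 = 20 (positive ⇒ counter-clockwise traversal).

20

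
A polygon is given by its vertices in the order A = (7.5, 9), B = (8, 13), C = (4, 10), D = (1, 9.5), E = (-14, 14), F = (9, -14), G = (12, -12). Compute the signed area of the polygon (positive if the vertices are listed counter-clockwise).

278.25

Σ = (25.5) + (28) + (28) + (147) + (70) + (60) + (198) = 556.5
Signed area = Σ/2 = 278.25 (positive ⇒ counter-clockwise traversal).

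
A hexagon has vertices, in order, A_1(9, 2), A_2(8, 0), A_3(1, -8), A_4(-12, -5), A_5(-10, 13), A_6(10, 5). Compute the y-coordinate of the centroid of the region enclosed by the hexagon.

Apply the shoelace formula. First the cross-terms c_i = x_i·y_{i+1} − x_{i+1}·y_i:
  -16, -64, -101, -206, -180, -25  ⇒  2A = -592, A = -296.
Then Σ (y_i + y_{i+1})·c_i = -3270, so ȳ = -3270 / (6·(-296)) = 545/296.

545/296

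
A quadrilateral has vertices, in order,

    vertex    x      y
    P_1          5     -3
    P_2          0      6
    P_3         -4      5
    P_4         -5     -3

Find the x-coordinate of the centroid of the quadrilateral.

Apply Gauss's area formula. First the cross-terms c_i = x_i·y_{i+1} − x_{i+1}·y_i:
  30, 24, 37, 30  ⇒  2A = 121, A = 60.5.
Then Σ (x_i + x_{i+1})·c_i = -279, so x̄ = -279 / (6·60.5) = -93/121.

-93/121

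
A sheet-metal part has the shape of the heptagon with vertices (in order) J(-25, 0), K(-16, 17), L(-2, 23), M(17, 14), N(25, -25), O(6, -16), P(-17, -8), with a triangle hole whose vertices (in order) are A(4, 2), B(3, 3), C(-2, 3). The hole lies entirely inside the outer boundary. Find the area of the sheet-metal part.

1359

Outer boundary:
Σ = (-425) + (-334) + (-419) + (-775) + (-250) + (-320) + (-200) = -2723
Area = |Σ|/2 = 1361.5.
Hole:
Apply the surveyor's formula: 2A = Σ (x_i·y_{i+1} − x_{i+1}·y_i), indices taken mod 3.
Σ = (6) + (15) + (-16) = 5
Area = |Σ|/2 = 2.5.
Net area = 1361.5 − 2.5 = 1359.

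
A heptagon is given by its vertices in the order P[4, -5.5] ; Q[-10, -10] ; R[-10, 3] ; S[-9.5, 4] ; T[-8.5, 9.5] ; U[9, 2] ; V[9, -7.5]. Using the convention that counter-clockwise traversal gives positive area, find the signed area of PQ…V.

-250.125

Σ = (-95) + (-130) + (-11.5) + (-56.25) + (-102.5) + (-85.5) + (-19.5) = -500.25
Signed area = Σ/2 = -250.125 (negative ⇒ clockwise traversal).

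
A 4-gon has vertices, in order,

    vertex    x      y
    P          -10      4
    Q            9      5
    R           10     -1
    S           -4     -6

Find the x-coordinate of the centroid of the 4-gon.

Apply the shoelace formula. First the cross-terms c_i = x_i·y_{i+1} − x_{i+1}·y_i:
  -86, -59, -64, -76  ⇒  2A = -285, A = -142.5.
Then Σ (x_i + x_{i+1})·c_i = -355, so x̄ = -355 / (6·(-142.5)) = 71/171.

71/171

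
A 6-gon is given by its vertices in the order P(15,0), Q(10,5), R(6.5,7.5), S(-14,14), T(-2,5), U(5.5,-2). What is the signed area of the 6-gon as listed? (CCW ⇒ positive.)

139

Apply the surveyor's formula: 2A = Σ (x_i·y_{i+1} − x_{i+1}·y_i), indices taken mod 6.
Σ = (75) + (42.5) + (196) + (-42) + (-23.5) + (30) = 278
Signed area = Σ/2 = 139 (positive ⇒ counter-clockwise traversal).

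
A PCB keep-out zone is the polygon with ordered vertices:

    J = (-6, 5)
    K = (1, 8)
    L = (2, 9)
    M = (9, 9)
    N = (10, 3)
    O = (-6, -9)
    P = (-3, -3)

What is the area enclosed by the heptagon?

Apply the surveyor's formula: 2A = Σ (x_i·y_{i+1} − x_{i+1}·y_i), indices taken mod 7.
Cross-terms: -53, -7, -63, -63, -72, -9, -33  ⇒  Σ = -300
Area = |Σ|/2 = 150.

150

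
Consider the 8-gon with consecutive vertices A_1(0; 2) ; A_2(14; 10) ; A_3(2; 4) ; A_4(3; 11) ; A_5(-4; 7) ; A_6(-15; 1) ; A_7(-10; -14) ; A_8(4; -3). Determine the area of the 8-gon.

Σ = (-28) + (36) + (10) + (65) + (101) + (220) + (86) + (8) = 498
Area = |Σ|/2 = 249.

249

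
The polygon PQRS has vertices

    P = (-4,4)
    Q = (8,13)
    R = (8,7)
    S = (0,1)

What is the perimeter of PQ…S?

|PQ| = √((12)² + (9)²) = √225 = 15
|QR| = √((0)² + (-6)²) = √36 = 6
|RS| = √((-8)² + (-6)²) = √100 = 10
|SP| = √((-4)² + (3)²) = √25 = 5
Perimeter = 15 + 6 + 10 + 5 = 36.

36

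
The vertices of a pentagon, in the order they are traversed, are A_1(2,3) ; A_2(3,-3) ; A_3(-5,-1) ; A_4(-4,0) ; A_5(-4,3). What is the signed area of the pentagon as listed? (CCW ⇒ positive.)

-33.5

Cross-terms: -15, -18, -4, -12, -18  ⇒  Σ = -67
Signed area = Σ/2 = -33.5 (negative ⇒ clockwise traversal).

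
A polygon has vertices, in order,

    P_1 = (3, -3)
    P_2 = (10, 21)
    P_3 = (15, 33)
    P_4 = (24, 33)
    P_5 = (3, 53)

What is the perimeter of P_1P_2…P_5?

132

|P_1P_2| = √((7)² + (24)²) = √625 = 25
|P_2P_3| = √((5)² + (12)²) = √169 = 13
|P_3P_4| = √((9)² + (0)²) = √81 = 9
|P_4P_5| = √((-21)² + (20)²) = √841 = 29
|P_5P_1| = √((0)² + (-56)²) = √3136 = 56
Perimeter = 25 + 13 + 9 + 29 + 56 = 132.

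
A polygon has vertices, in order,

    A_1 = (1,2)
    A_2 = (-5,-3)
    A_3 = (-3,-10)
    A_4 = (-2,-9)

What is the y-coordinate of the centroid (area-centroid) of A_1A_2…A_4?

-59/15

Apply the surveyor's formula. First the cross-terms c_i = x_i·y_{i+1} − x_{i+1}·y_i:
  7, 41, 7, 5  ⇒  2A = 60, A = 30.
Then Σ (y_i + y_{i+1})·c_i = -708, so ȳ = -708 / (6·30) = -59/15.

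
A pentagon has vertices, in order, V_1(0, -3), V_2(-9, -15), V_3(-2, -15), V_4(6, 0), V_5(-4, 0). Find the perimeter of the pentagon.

54

|V_1V_2| = √((-9)² + (-12)²) = √225 = 15
|V_2V_3| = √((7)² + (0)²) = √49 = 7
|V_3V_4| = √((8)² + (15)²) = √289 = 17
|V_4V_5| = √((-10)² + (0)²) = √100 = 10
|V_5V_1| = √((4)² + (-3)²) = √25 = 5
Perimeter = 15 + 7 + 17 + 10 + 5 = 54.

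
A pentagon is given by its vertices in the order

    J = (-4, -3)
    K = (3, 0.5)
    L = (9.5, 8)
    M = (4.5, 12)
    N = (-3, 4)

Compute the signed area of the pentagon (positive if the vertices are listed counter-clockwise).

Apply Gauss's area formula: 2A = Σ (x_i·y_{i+1} − x_{i+1}·y_i), indices taken mod 5.
Σ = (7) + (19.25) + (78) + (54) + (25) = 183.25
Signed area = Σ/2 = 91.625 (positive ⇒ counter-clockwise traversal).

91.625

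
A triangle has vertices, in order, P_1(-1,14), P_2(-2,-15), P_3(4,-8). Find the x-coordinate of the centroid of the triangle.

1/3

Apply Gauss's area formula. First the cross-terms c_i = x_i·y_{i+1} − x_{i+1}·y_i:
  43, 76, 48  ⇒  2A = 167, A = 83.5.
Then Σ (x_i + x_{i+1})·c_i = 167, so x̄ = 167 / (6·83.5) = 1/3.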